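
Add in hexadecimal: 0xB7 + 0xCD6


Align and add column by column (LSB to MSB, each column mod 16 with carry):
  00B7
+ 0CD6
  ----
  col 0: 7(7) + 6(6) + 0 (carry in) = 13 → D(13), carry out 0
  col 1: B(11) + D(13) + 0 (carry in) = 24 → 8(8), carry out 1
  col 2: 0(0) + C(12) + 1 (carry in) = 13 → D(13), carry out 0
  col 3: 0(0) + 0(0) + 0 (carry in) = 0 → 0(0), carry out 0
Reading digits MSB→LSB: 0D8D
Strip leading zeros: D8D
= 0xD8D


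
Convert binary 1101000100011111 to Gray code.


Binary: 1101000100011111
Gray code: G = B XOR (B >> 1)
B >> 1 = 0110100010001111
1101000100011111 XOR 0110100010001111:
  1 XOR 0 = 1
  1 XOR 1 = 0
  0 XOR 1 = 1
  1 XOR 0 = 1
  0 XOR 1 = 1
  0 XOR 0 = 0
  0 XOR 0 = 0
  1 XOR 0 = 1
  0 XOR 1 = 1
  0 XOR 0 = 0
  0 XOR 0 = 0
  1 XOR 0 = 1
  1 XOR 1 = 0
  1 XOR 1 = 0
  1 XOR 1 = 0
  1 XOR 1 = 0
= 1011100110010000


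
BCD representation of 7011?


Each digit → 4-bit binary:
  7 → 0111
  0 → 0000
  1 → 0001
  1 → 0001
= 0111 0000 0001 0001


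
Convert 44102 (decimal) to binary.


Divide by 2 repeatedly:
44102 ÷ 2 = 22051 remainder 0
22051 ÷ 2 = 11025 remainder 1
11025 ÷ 2 = 5512 remainder 1
5512 ÷ 2 = 2756 remainder 0
2756 ÷ 2 = 1378 remainder 0
1378 ÷ 2 = 689 remainder 0
689 ÷ 2 = 344 remainder 1
344 ÷ 2 = 172 remainder 0
172 ÷ 2 = 86 remainder 0
86 ÷ 2 = 43 remainder 0
43 ÷ 2 = 21 remainder 1
21 ÷ 2 = 10 remainder 1
10 ÷ 2 = 5 remainder 0
5 ÷ 2 = 2 remainder 1
2 ÷ 2 = 1 remainder 0
1 ÷ 2 = 0 remainder 1
Reading remainders bottom-up:
= 1010110001000110


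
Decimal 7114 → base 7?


Divide by 7 repeatedly:
7114 ÷ 7 = 1016 remainder 2
1016 ÷ 7 = 145 remainder 1
145 ÷ 7 = 20 remainder 5
20 ÷ 7 = 2 remainder 6
2 ÷ 7 = 0 remainder 2
Reading remainders bottom-up:
= 26512


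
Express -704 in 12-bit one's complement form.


Original: 001011000000
Invert all bits:
  bit 0: 0 → 1
  bit 1: 0 → 1
  bit 2: 1 → 0
  bit 3: 0 → 1
  bit 4: 1 → 0
  bit 5: 1 → 0
  bit 6: 0 → 1
  bit 7: 0 → 1
  bit 8: 0 → 1
  bit 9: 0 → 1
  bit 10: 0 → 1
  bit 11: 0 → 1
= 110100111111


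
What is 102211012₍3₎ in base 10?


Positional values (base 3):
  2 × 3^0 = 2 × 1 = 2
  1 × 3^1 = 1 × 3 = 3
  0 × 3^2 = 0 × 9 = 0
  1 × 3^3 = 1 × 27 = 27
  1 × 3^4 = 1 × 81 = 81
  2 × 3^5 = 2 × 243 = 486
  2 × 3^6 = 2 × 729 = 1458
  0 × 3^7 = 0 × 2187 = 0
  1 × 3^8 = 1 × 6561 = 6561
Sum = 2 + 3 + 0 + 27 + 81 + 486 + 1458 + 0 + 6561
= 8618


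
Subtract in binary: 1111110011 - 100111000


Align and subtract column by column (LSB to MSB, borrowing when needed):
  1111110011
- 0100111000
  ----------
  col 0: (1 - 0 borrow-in) - 0 → 1 - 0 = 1, borrow out 0
  col 1: (1 - 0 borrow-in) - 0 → 1 - 0 = 1, borrow out 0
  col 2: (0 - 0 borrow-in) - 0 → 0 - 0 = 0, borrow out 0
  col 3: (0 - 0 borrow-in) - 1 → borrow from next column: (0+2) - 1 = 1, borrow out 1
  col 4: (1 - 1 borrow-in) - 1 → borrow from next column: (0+2) - 1 = 1, borrow out 1
  col 5: (1 - 1 borrow-in) - 1 → borrow from next column: (0+2) - 1 = 1, borrow out 1
  col 6: (1 - 1 borrow-in) - 0 → 0 - 0 = 0, borrow out 0
  col 7: (1 - 0 borrow-in) - 0 → 1 - 0 = 1, borrow out 0
  col 8: (1 - 0 borrow-in) - 1 → 1 - 1 = 0, borrow out 0
  col 9: (1 - 0 borrow-in) - 0 → 1 - 0 = 1, borrow out 0
Reading bits MSB→LSB: 1010111011
Strip leading zeros: 1010111011
= 1010111011


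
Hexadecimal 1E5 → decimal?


Positional values:
Position 0: 5 × 16^0 = 5 × 1 = 5
Position 1: E × 16^1 = 14 × 16 = 224
Position 2: 1 × 16^2 = 1 × 256 = 256
Sum = 5 + 224 + 256
= 485


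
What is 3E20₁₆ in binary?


Each hex digit → 4 binary bits:
  3 = 0011
  E = 1110
  2 = 0010
  0 = 0000
Concatenate: 0011 1110 0010 0000
= 0011111000100000


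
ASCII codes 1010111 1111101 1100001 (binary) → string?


Codes (binary): 1010111 1111101 1100001
Per-code ASCII lookup:
  1010111 = 87  (range 65-90: uppercase, 87 - 65 = 22) → 'W'
  1111101 = 125  (special character) → '}'
  1100001 = 97  (range 97-122: lowercase, 97 - 97 = 0) → 'a'
= 'W}a'


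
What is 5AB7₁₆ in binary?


Each hex digit → 4 binary bits:
  5 = 0101
  A = 1010
  B = 1011
  7 = 0111
Concatenate: 0101 1010 1011 0111
= 0101101010110111


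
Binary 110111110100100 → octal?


Group into 3-bit groups: 110111110100100
  110 = 6
  111 = 7
  110 = 6
  100 = 4
  100 = 4
= 0o67644


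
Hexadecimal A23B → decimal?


Positional values:
Position 0: B × 16^0 = 11 × 1 = 11
Position 1: 3 × 16^1 = 3 × 16 = 48
Position 2: 2 × 16^2 = 2 × 256 = 512
Position 3: A × 16^3 = 10 × 4096 = 40960
Sum = 11 + 48 + 512 + 40960
= 41531


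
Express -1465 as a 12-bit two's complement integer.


Original: 010110111001
Step 1 - Invert all bits: 101001000110
Step 2 - Add 1: 101001000110 + 1
= 101001000111 (represents -1465)


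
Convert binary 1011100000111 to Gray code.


Binary: 1011100000111
Gray code: G = B XOR (B >> 1)
B >> 1 = 0101110000011
1011100000111 XOR 0101110000011:
  1 XOR 0 = 1
  0 XOR 1 = 1
  1 XOR 0 = 1
  1 XOR 1 = 0
  1 XOR 1 = 0
  0 XOR 1 = 1
  0 XOR 0 = 0
  0 XOR 0 = 0
  0 XOR 0 = 0
  0 XOR 0 = 0
  1 XOR 0 = 1
  1 XOR 1 = 0
  1 XOR 1 = 0
= 1110010000100


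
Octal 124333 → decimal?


Positional values:
Position 0: 3 × 8^0 = 3
Position 1: 3 × 8^1 = 24
Position 2: 3 × 8^2 = 192
Position 3: 4 × 8^3 = 2048
Position 4: 2 × 8^4 = 8192
Position 5: 1 × 8^5 = 32768
Sum = 3 + 24 + 192 + 2048 + 8192 + 32768
= 43227


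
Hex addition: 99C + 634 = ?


Align and add column by column (LSB to MSB, each column mod 16 with carry):
  099C
+ 0634
  ----
  col 0: C(12) + 4(4) + 0 (carry in) = 16 → 0(0), carry out 1
  col 1: 9(9) + 3(3) + 1 (carry in) = 13 → D(13), carry out 0
  col 2: 9(9) + 6(6) + 0 (carry in) = 15 → F(15), carry out 0
  col 3: 0(0) + 0(0) + 0 (carry in) = 0 → 0(0), carry out 0
Reading digits MSB→LSB: 0FD0
Strip leading zeros: FD0
= 0xFD0


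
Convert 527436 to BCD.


Each digit → 4-bit binary:
  5 → 0101
  2 → 0010
  7 → 0111
  4 → 0100
  3 → 0011
  6 → 0110
= 0101 0010 0111 0100 0011 0110


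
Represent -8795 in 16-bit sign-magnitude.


Sign bit: 1 (negative)
Magnitude: 8795 = 010001001011011
= 1010001001011011


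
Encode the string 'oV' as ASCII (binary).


String: 'oV'  (2 characters)
Per-character ASCII lookup:
  'o': lowercase starts at 97: 'o' = 97 + 14 = 111 → 1101111
  'V': uppercase starts at 65: 'V' = 65 + 21 = 86 → 1010110
= 1101111 1010110


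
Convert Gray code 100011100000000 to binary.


Gray code: 100011100000000
MSB stays the same: 1
Each subsequent bit = prev_binary XOR current_gray:
  B[1] = 1 XOR 0 = 1
  B[2] = 1 XOR 0 = 1
  B[3] = 1 XOR 0 = 1
  B[4] = 1 XOR 1 = 0
  B[5] = 0 XOR 1 = 1
  B[6] = 1 XOR 1 = 0
  B[7] = 0 XOR 0 = 0
  B[8] = 0 XOR 0 = 0
  B[9] = 0 XOR 0 = 0
  B[10] = 0 XOR 0 = 0
  B[11] = 0 XOR 0 = 0
  B[12] = 0 XOR 0 = 0
  B[13] = 0 XOR 0 = 0
  B[14] = 0 XOR 0 = 0
= 111101000000000 (31232 decimal)


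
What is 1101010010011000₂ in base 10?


Positional values:
Bit 3: 1 × 2^3 = 8
Bit 4: 1 × 2^4 = 16
Bit 7: 1 × 2^7 = 128
Bit 10: 1 × 2^10 = 1024
Bit 12: 1 × 2^12 = 4096
Bit 14: 1 × 2^14 = 16384
Bit 15: 1 × 2^15 = 32768
Sum = 8 + 16 + 128 + 1024 + 4096 + 16384 + 32768
= 54424


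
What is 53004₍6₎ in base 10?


Positional values (base 6):
  4 × 6^0 = 4 × 1 = 4
  0 × 6^1 = 0 × 6 = 0
  0 × 6^2 = 0 × 36 = 0
  3 × 6^3 = 3 × 216 = 648
  5 × 6^4 = 5 × 1296 = 6480
Sum = 4 + 0 + 0 + 648 + 6480
= 7132


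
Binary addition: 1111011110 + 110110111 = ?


Align and add column by column (LSB to MSB, carry propagating):
  01111011110
+ 00110110111
  -----------
  col 0: 0 + 1 + 0 (carry in) = 1 → bit 1, carry out 0
  col 1: 1 + 1 + 0 (carry in) = 2 → bit 0, carry out 1
  col 2: 1 + 1 + 1 (carry in) = 3 → bit 1, carry out 1
  col 3: 1 + 0 + 1 (carry in) = 2 → bit 0, carry out 1
  col 4: 1 + 1 + 1 (carry in) = 3 → bit 1, carry out 1
  col 5: 0 + 1 + 1 (carry in) = 2 → bit 0, carry out 1
  col 6: 1 + 0 + 1 (carry in) = 2 → bit 0, carry out 1
  col 7: 1 + 1 + 1 (carry in) = 3 → bit 1, carry out 1
  col 8: 1 + 1 + 1 (carry in) = 3 → bit 1, carry out 1
  col 9: 1 + 0 + 1 (carry in) = 2 → bit 0, carry out 1
  col 10: 0 + 0 + 1 (carry in) = 1 → bit 1, carry out 0
Reading bits MSB→LSB: 10110010101
Strip leading zeros: 10110010101
= 10110010101


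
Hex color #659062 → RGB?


Hex: #659062
R = 65₁₆ = 101
G = 90₁₆ = 144
B = 62₁₆ = 98
= RGB(101, 144, 98)


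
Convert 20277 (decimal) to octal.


Divide by 8 repeatedly:
20277 ÷ 8 = 2534 remainder 5
2534 ÷ 8 = 316 remainder 6
316 ÷ 8 = 39 remainder 4
39 ÷ 8 = 4 remainder 7
4 ÷ 8 = 0 remainder 4
Reading remainders bottom-up:
= 0o47465


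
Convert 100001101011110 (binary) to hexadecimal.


Group into 4-bit nibbles: 0100001101011110
  0100 = 4
  0011 = 3
  0101 = 5
  1110 = E
= 0x435E


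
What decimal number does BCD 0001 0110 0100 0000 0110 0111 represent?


Each 4-bit group → digit:
  0001 → 1
  0110 → 6
  0100 → 4
  0000 → 0
  0110 → 6
  0111 → 7
= 164067


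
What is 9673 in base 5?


Divide by 5 repeatedly:
9673 ÷ 5 = 1934 remainder 3
1934 ÷ 5 = 386 remainder 4
386 ÷ 5 = 77 remainder 1
77 ÷ 5 = 15 remainder 2
15 ÷ 5 = 3 remainder 0
3 ÷ 5 = 0 remainder 3
Reading remainders bottom-up:
= 302143


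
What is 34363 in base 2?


Divide by 2 repeatedly:
34363 ÷ 2 = 17181 remainder 1
17181 ÷ 2 = 8590 remainder 1
8590 ÷ 2 = 4295 remainder 0
4295 ÷ 2 = 2147 remainder 1
2147 ÷ 2 = 1073 remainder 1
1073 ÷ 2 = 536 remainder 1
536 ÷ 2 = 268 remainder 0
268 ÷ 2 = 134 remainder 0
134 ÷ 2 = 67 remainder 0
67 ÷ 2 = 33 remainder 1
33 ÷ 2 = 16 remainder 1
16 ÷ 2 = 8 remainder 0
8 ÷ 2 = 4 remainder 0
4 ÷ 2 = 2 remainder 0
2 ÷ 2 = 1 remainder 0
1 ÷ 2 = 0 remainder 1
Reading remainders bottom-up:
= 1000011000111011


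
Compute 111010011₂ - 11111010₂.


Align and subtract column by column (LSB to MSB, borrowing when needed):
  111010011
- 011111010
  ---------
  col 0: (1 - 0 borrow-in) - 0 → 1 - 0 = 1, borrow out 0
  col 1: (1 - 0 borrow-in) - 1 → 1 - 1 = 0, borrow out 0
  col 2: (0 - 0 borrow-in) - 0 → 0 - 0 = 0, borrow out 0
  col 3: (0 - 0 borrow-in) - 1 → borrow from next column: (0+2) - 1 = 1, borrow out 1
  col 4: (1 - 1 borrow-in) - 1 → borrow from next column: (0+2) - 1 = 1, borrow out 1
  col 5: (0 - 1 borrow-in) - 1 → borrow from next column: (-1+2) - 1 = 0, borrow out 1
  col 6: (1 - 1 borrow-in) - 1 → borrow from next column: (0+2) - 1 = 1, borrow out 1
  col 7: (1 - 1 borrow-in) - 1 → borrow from next column: (0+2) - 1 = 1, borrow out 1
  col 8: (1 - 1 borrow-in) - 0 → 0 - 0 = 0, borrow out 0
Reading bits MSB→LSB: 011011001
Strip leading zeros: 11011001
= 11011001


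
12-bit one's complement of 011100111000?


Original: 011100111000
Invert all bits:
  bit 0: 0 → 1
  bit 1: 1 → 0
  bit 2: 1 → 0
  bit 3: 1 → 0
  bit 4: 0 → 1
  bit 5: 0 → 1
  bit 6: 1 → 0
  bit 7: 1 → 0
  bit 8: 1 → 0
  bit 9: 0 → 1
  bit 10: 0 → 1
  bit 11: 0 → 1
= 100011000111


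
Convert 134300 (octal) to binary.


Each octal digit → 3 binary bits:
  1 = 001
  3 = 011
  4 = 100
  3 = 011
  0 = 000
  0 = 000
Concatenate: 001 011 100 011 000 000
= 001011100011000000


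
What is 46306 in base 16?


Divide by 16 repeatedly:
46306 ÷ 16 = 2894 remainder 2 (2)
2894 ÷ 16 = 180 remainder 14 (E)
180 ÷ 16 = 11 remainder 4 (4)
11 ÷ 16 = 0 remainder 11 (B)
Reading remainders bottom-up:
= 0xB4E2


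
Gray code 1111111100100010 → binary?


Gray code: 1111111100100010
MSB stays the same: 1
Each subsequent bit = prev_binary XOR current_gray:
  B[1] = 1 XOR 1 = 0
  B[2] = 0 XOR 1 = 1
  B[3] = 1 XOR 1 = 0
  B[4] = 0 XOR 1 = 1
  B[5] = 1 XOR 1 = 0
  B[6] = 0 XOR 1 = 1
  B[7] = 1 XOR 1 = 0
  B[8] = 0 XOR 0 = 0
  B[9] = 0 XOR 0 = 0
  B[10] = 0 XOR 1 = 1
  B[11] = 1 XOR 0 = 1
  B[12] = 1 XOR 0 = 1
  B[13] = 1 XOR 0 = 1
  B[14] = 1 XOR 1 = 0
  B[15] = 0 XOR 0 = 0
= 1010101000111100 (43580 decimal)


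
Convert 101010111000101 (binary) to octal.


Group into 3-bit groups: 101010111000101
  101 = 5
  010 = 2
  111 = 7
  000 = 0
  101 = 5
= 0o52705


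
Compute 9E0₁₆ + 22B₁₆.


Align and add column by column (LSB to MSB, each column mod 16 with carry):
  09E0
+ 022B
  ----
  col 0: 0(0) + B(11) + 0 (carry in) = 11 → B(11), carry out 0
  col 1: E(14) + 2(2) + 0 (carry in) = 16 → 0(0), carry out 1
  col 2: 9(9) + 2(2) + 1 (carry in) = 12 → C(12), carry out 0
  col 3: 0(0) + 0(0) + 0 (carry in) = 0 → 0(0), carry out 0
Reading digits MSB→LSB: 0C0B
Strip leading zeros: C0B
= 0xC0B


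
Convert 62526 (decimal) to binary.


Divide by 2 repeatedly:
62526 ÷ 2 = 31263 remainder 0
31263 ÷ 2 = 15631 remainder 1
15631 ÷ 2 = 7815 remainder 1
7815 ÷ 2 = 3907 remainder 1
3907 ÷ 2 = 1953 remainder 1
1953 ÷ 2 = 976 remainder 1
976 ÷ 2 = 488 remainder 0
488 ÷ 2 = 244 remainder 0
244 ÷ 2 = 122 remainder 0
122 ÷ 2 = 61 remainder 0
61 ÷ 2 = 30 remainder 1
30 ÷ 2 = 15 remainder 0
15 ÷ 2 = 7 remainder 1
7 ÷ 2 = 3 remainder 1
3 ÷ 2 = 1 remainder 1
1 ÷ 2 = 0 remainder 1
Reading remainders bottom-up:
= 1111010000111110


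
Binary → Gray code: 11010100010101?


Binary: 11010100010101
Gray code: G = B XOR (B >> 1)
B >> 1 = 01101010001010
11010100010101 XOR 01101010001010:
  1 XOR 0 = 1
  1 XOR 1 = 0
  0 XOR 1 = 1
  1 XOR 0 = 1
  0 XOR 1 = 1
  1 XOR 0 = 1
  0 XOR 1 = 1
  0 XOR 0 = 0
  0 XOR 0 = 0
  1 XOR 0 = 1
  0 XOR 1 = 1
  1 XOR 0 = 1
  0 XOR 1 = 1
  1 XOR 0 = 1
= 10111110011111


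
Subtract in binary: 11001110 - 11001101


Align and subtract column by column (LSB to MSB, borrowing when needed):
  11001110
- 11001101
  --------
  col 0: (0 - 0 borrow-in) - 1 → borrow from next column: (0+2) - 1 = 1, borrow out 1
  col 1: (1 - 1 borrow-in) - 0 → 0 - 0 = 0, borrow out 0
  col 2: (1 - 0 borrow-in) - 1 → 1 - 1 = 0, borrow out 0
  col 3: (1 - 0 borrow-in) - 1 → 1 - 1 = 0, borrow out 0
  col 4: (0 - 0 borrow-in) - 0 → 0 - 0 = 0, borrow out 0
  col 5: (0 - 0 borrow-in) - 0 → 0 - 0 = 0, borrow out 0
  col 6: (1 - 0 borrow-in) - 1 → 1 - 1 = 0, borrow out 0
  col 7: (1 - 0 borrow-in) - 1 → 1 - 1 = 0, borrow out 0
Reading bits MSB→LSB: 00000001
Strip leading zeros: 1
= 1


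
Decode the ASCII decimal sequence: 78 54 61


Codes (decimal): 78 54 61
Per-code ASCII lookup:
  78  (range 65-90: uppercase, 78 - 65 = 13) → 'N'
  54  (range 48-57: digits, 54 - 48 = 6) → '6'
  61  (special character) → '='
= 'N6='


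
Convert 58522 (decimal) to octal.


Divide by 8 repeatedly:
58522 ÷ 8 = 7315 remainder 2
7315 ÷ 8 = 914 remainder 3
914 ÷ 8 = 114 remainder 2
114 ÷ 8 = 14 remainder 2
14 ÷ 8 = 1 remainder 6
1 ÷ 8 = 0 remainder 1
Reading remainders bottom-up:
= 0o162232


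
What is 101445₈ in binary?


Each octal digit → 3 binary bits:
  1 = 001
  0 = 000
  1 = 001
  4 = 100
  4 = 100
  5 = 101
Concatenate: 001 000 001 100 100 101
= 001000001100100101


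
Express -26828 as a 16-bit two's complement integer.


Original: 0110100011001100
Step 1 - Invert all bits: 1001011100110011
Step 2 - Add 1: 1001011100110011 + 1
= 1001011100110100 (represents -26828)


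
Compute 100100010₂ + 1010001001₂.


Align and add column by column (LSB to MSB, carry propagating):
  00100100010
+ 01010001001
  -----------
  col 0: 0 + 1 + 0 (carry in) = 1 → bit 1, carry out 0
  col 1: 1 + 0 + 0 (carry in) = 1 → bit 1, carry out 0
  col 2: 0 + 0 + 0 (carry in) = 0 → bit 0, carry out 0
  col 3: 0 + 1 + 0 (carry in) = 1 → bit 1, carry out 0
  col 4: 0 + 0 + 0 (carry in) = 0 → bit 0, carry out 0
  col 5: 1 + 0 + 0 (carry in) = 1 → bit 1, carry out 0
  col 6: 0 + 0 + 0 (carry in) = 0 → bit 0, carry out 0
  col 7: 0 + 1 + 0 (carry in) = 1 → bit 1, carry out 0
  col 8: 1 + 0 + 0 (carry in) = 1 → bit 1, carry out 0
  col 9: 0 + 1 + 0 (carry in) = 1 → bit 1, carry out 0
  col 10: 0 + 0 + 0 (carry in) = 0 → bit 0, carry out 0
Reading bits MSB→LSB: 01110101011
Strip leading zeros: 1110101011
= 1110101011


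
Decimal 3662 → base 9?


Divide by 9 repeatedly:
3662 ÷ 9 = 406 remainder 8
406 ÷ 9 = 45 remainder 1
45 ÷ 9 = 5 remainder 0
5 ÷ 9 = 0 remainder 5
Reading remainders bottom-up:
= 5018


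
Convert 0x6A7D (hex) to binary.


Each hex digit → 4 binary bits:
  6 = 0110
  A = 1010
  7 = 0111
  D = 1101
Concatenate: 0110 1010 0111 1101
= 0110101001111101


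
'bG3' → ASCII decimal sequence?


String: 'bG3'  (3 characters)
Per-character ASCII lookup:
  'b': lowercase starts at 97: 'b' = 97 + 1 = 98
  'G': uppercase starts at 65: 'G' = 65 + 6 = 71
  '3': digits start at 48: '3' = 48 + 3 = 51
= 98 71 51


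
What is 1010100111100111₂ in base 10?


Positional values:
Bit 0: 1 × 2^0 = 1
Bit 1: 1 × 2^1 = 2
Bit 2: 1 × 2^2 = 4
Bit 5: 1 × 2^5 = 32
Bit 6: 1 × 2^6 = 64
Bit 7: 1 × 2^7 = 128
Bit 8: 1 × 2^8 = 256
Bit 11: 1 × 2^11 = 2048
Bit 13: 1 × 2^13 = 8192
Bit 15: 1 × 2^15 = 32768
Sum = 1 + 2 + 4 + 32 + 64 + 128 + 256 + 2048 + 8192 + 32768
= 43495


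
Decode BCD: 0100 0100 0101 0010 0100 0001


Each 4-bit group → digit:
  0100 → 4
  0100 → 4
  0101 → 5
  0010 → 2
  0100 → 4
  0001 → 1
= 445241


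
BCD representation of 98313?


Each digit → 4-bit binary:
  9 → 1001
  8 → 1000
  3 → 0011
  1 → 0001
  3 → 0011
= 1001 1000 0011 0001 0011


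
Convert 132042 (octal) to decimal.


Positional values:
Position 0: 2 × 8^0 = 2
Position 1: 4 × 8^1 = 32
Position 2: 0 × 8^2 = 0
Position 3: 2 × 8^3 = 1024
Position 4: 3 × 8^4 = 12288
Position 5: 1 × 8^5 = 32768
Sum = 2 + 32 + 0 + 1024 + 12288 + 32768
= 46114


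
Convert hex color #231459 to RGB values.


Hex: #231459
R = 23₁₆ = 35
G = 14₁₆ = 20
B = 59₁₆ = 89
= RGB(35, 20, 89)


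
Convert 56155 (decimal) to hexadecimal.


Divide by 16 repeatedly:
56155 ÷ 16 = 3509 remainder 11 (B)
3509 ÷ 16 = 219 remainder 5 (5)
219 ÷ 16 = 13 remainder 11 (B)
13 ÷ 16 = 0 remainder 13 (D)
Reading remainders bottom-up:
= 0xDB5B


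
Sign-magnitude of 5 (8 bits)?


Sign bit: 0 (positive)
Magnitude: 5 = 0000101
= 00000101


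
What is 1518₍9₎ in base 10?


Positional values (base 9):
  8 × 9^0 = 8 × 1 = 8
  1 × 9^1 = 1 × 9 = 9
  5 × 9^2 = 5 × 81 = 405
  1 × 9^3 = 1 × 729 = 729
Sum = 8 + 9 + 405 + 729
= 1151


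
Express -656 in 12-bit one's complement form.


Original: 001010010000
Invert all bits:
  bit 0: 0 → 1
  bit 1: 0 → 1
  bit 2: 1 → 0
  bit 3: 0 → 1
  bit 4: 1 → 0
  bit 5: 0 → 1
  bit 6: 0 → 1
  bit 7: 1 → 0
  bit 8: 0 → 1
  bit 9: 0 → 1
  bit 10: 0 → 1
  bit 11: 0 → 1
= 110101101111


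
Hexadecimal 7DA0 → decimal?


Positional values:
Position 0: 0 × 16^0 = 0 × 1 = 0
Position 1: A × 16^1 = 10 × 16 = 160
Position 2: D × 16^2 = 13 × 256 = 3328
Position 3: 7 × 16^3 = 7 × 4096 = 28672
Sum = 0 + 160 + 3328 + 28672
= 32160


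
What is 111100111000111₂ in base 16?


Group into 4-bit nibbles: 0111100111000111
  0111 = 7
  1001 = 9
  1100 = C
  0111 = 7
= 0x79C7


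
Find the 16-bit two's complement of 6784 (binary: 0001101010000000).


Original: 0001101010000000
Step 1 - Invert all bits: 1110010101111111
Step 2 - Add 1: 1110010101111111 + 1
= 1110010110000000 (represents -6784)


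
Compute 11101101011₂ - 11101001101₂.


Align and subtract column by column (LSB to MSB, borrowing when needed):
  11101101011
- 11101001101
  -----------
  col 0: (1 - 0 borrow-in) - 1 → 1 - 1 = 0, borrow out 0
  col 1: (1 - 0 borrow-in) - 0 → 1 - 0 = 1, borrow out 0
  col 2: (0 - 0 borrow-in) - 1 → borrow from next column: (0+2) - 1 = 1, borrow out 1
  col 3: (1 - 1 borrow-in) - 1 → borrow from next column: (0+2) - 1 = 1, borrow out 1
  col 4: (0 - 1 borrow-in) - 0 → borrow from next column: (-1+2) - 0 = 1, borrow out 1
  col 5: (1 - 1 borrow-in) - 0 → 0 - 0 = 0, borrow out 0
  col 6: (1 - 0 borrow-in) - 1 → 1 - 1 = 0, borrow out 0
  col 7: (0 - 0 borrow-in) - 0 → 0 - 0 = 0, borrow out 0
  col 8: (1 - 0 borrow-in) - 1 → 1 - 1 = 0, borrow out 0
  col 9: (1 - 0 borrow-in) - 1 → 1 - 1 = 0, borrow out 0
  col 10: (1 - 0 borrow-in) - 1 → 1 - 1 = 0, borrow out 0
Reading bits MSB→LSB: 00000011110
Strip leading zeros: 11110
= 11110


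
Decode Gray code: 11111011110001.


Gray code: 11111011110001
MSB stays the same: 1
Each subsequent bit = prev_binary XOR current_gray:
  B[1] = 1 XOR 1 = 0
  B[2] = 0 XOR 1 = 1
  B[3] = 1 XOR 1 = 0
  B[4] = 0 XOR 1 = 1
  B[5] = 1 XOR 0 = 1
  B[6] = 1 XOR 1 = 0
  B[7] = 0 XOR 1 = 1
  B[8] = 1 XOR 1 = 0
  B[9] = 0 XOR 1 = 1
  B[10] = 1 XOR 0 = 1
  B[11] = 1 XOR 0 = 1
  B[12] = 1 XOR 0 = 1
  B[13] = 1 XOR 1 = 0
= 10101101011110 (11102 decimal)


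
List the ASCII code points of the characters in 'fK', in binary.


String: 'fK'  (2 characters)
Per-character ASCII lookup:
  'f': lowercase starts at 97: 'f' = 97 + 5 = 102 → 1100110
  'K': uppercase starts at 65: 'K' = 65 + 10 = 75 → 1001011
= 1100110 1001011


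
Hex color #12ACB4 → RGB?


Hex: #12ACB4
R = 12₁₆ = 18
G = AC₁₆ = 172
B = B4₁₆ = 180
= RGB(18, 172, 180)


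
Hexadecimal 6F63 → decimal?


Positional values:
Position 0: 3 × 16^0 = 3 × 1 = 3
Position 1: 6 × 16^1 = 6 × 16 = 96
Position 2: F × 16^2 = 15 × 256 = 3840
Position 3: 6 × 16^3 = 6 × 4096 = 24576
Sum = 3 + 96 + 3840 + 24576
= 28515


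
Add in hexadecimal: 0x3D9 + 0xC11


Align and add column by column (LSB to MSB, each column mod 16 with carry):
  03D9
+ 0C11
  ----
  col 0: 9(9) + 1(1) + 0 (carry in) = 10 → A(10), carry out 0
  col 1: D(13) + 1(1) + 0 (carry in) = 14 → E(14), carry out 0
  col 2: 3(3) + C(12) + 0 (carry in) = 15 → F(15), carry out 0
  col 3: 0(0) + 0(0) + 0 (carry in) = 0 → 0(0), carry out 0
Reading digits MSB→LSB: 0FEA
Strip leading zeros: FEA
= 0xFEA


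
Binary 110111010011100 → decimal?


Positional values:
Bit 2: 1 × 2^2 = 4
Bit 3: 1 × 2^3 = 8
Bit 4: 1 × 2^4 = 16
Bit 7: 1 × 2^7 = 128
Bit 9: 1 × 2^9 = 512
Bit 10: 1 × 2^10 = 1024
Bit 11: 1 × 2^11 = 2048
Bit 13: 1 × 2^13 = 8192
Bit 14: 1 × 2^14 = 16384
Sum = 4 + 8 + 16 + 128 + 512 + 1024 + 2048 + 8192 + 16384
= 28316


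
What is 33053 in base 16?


Divide by 16 repeatedly:
33053 ÷ 16 = 2065 remainder 13 (D)
2065 ÷ 16 = 129 remainder 1 (1)
129 ÷ 16 = 8 remainder 1 (1)
8 ÷ 16 = 0 remainder 8 (8)
Reading remainders bottom-up:
= 0x811D


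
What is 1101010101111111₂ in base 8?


Group into 3-bit groups: 001101010101111111
  001 = 1
  101 = 5
  010 = 2
  101 = 5
  111 = 7
  111 = 7
= 0o152577


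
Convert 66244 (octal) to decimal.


Positional values:
Position 0: 4 × 8^0 = 4
Position 1: 4 × 8^1 = 32
Position 2: 2 × 8^2 = 128
Position 3: 6 × 8^3 = 3072
Position 4: 6 × 8^4 = 24576
Sum = 4 + 32 + 128 + 3072 + 24576
= 27812


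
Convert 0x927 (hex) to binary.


Each hex digit → 4 binary bits:
  9 = 1001
  2 = 0010
  7 = 0111
Concatenate: 1001 0010 0111
= 100100100111


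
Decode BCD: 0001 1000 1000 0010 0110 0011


Each 4-bit group → digit:
  0001 → 1
  1000 → 8
  1000 → 8
  0010 → 2
  0110 → 6
  0011 → 3
= 188263


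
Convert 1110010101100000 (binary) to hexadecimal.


Group into 4-bit nibbles: 1110010101100000
  1110 = E
  0101 = 5
  0110 = 6
  0000 = 0
= 0xE560


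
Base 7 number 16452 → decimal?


Positional values (base 7):
  2 × 7^0 = 2 × 1 = 2
  5 × 7^1 = 5 × 7 = 35
  4 × 7^2 = 4 × 49 = 196
  6 × 7^3 = 6 × 343 = 2058
  1 × 7^4 = 1 × 2401 = 2401
Sum = 2 + 35 + 196 + 2058 + 2401
= 4692


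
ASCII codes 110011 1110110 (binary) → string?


Codes (binary): 110011 1110110
Per-code ASCII lookup:
  110011 = 51  (range 48-57: digits, 51 - 48 = 3) → '3'
  1110110 = 118  (range 97-122: lowercase, 118 - 97 = 21) → 'v'
= '3v'


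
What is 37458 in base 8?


Divide by 8 repeatedly:
37458 ÷ 8 = 4682 remainder 2
4682 ÷ 8 = 585 remainder 2
585 ÷ 8 = 73 remainder 1
73 ÷ 8 = 9 remainder 1
9 ÷ 8 = 1 remainder 1
1 ÷ 8 = 0 remainder 1
Reading remainders bottom-up:
= 0o111122


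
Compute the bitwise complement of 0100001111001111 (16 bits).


Original: 0100001111001111
Invert all bits:
  bit 0: 0 → 1
  bit 1: 1 → 0
  bit 2: 0 → 1
  bit 3: 0 → 1
  bit 4: 0 → 1
  bit 5: 0 → 1
  bit 6: 1 → 0
  bit 7: 1 → 0
  bit 8: 1 → 0
  bit 9: 1 → 0
  bit 10: 0 → 1
  bit 11: 0 → 1
  bit 12: 1 → 0
  bit 13: 1 → 0
  bit 14: 1 → 0
  bit 15: 1 → 0
= 1011110000110000


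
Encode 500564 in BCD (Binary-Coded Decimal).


Each digit → 4-bit binary:
  5 → 0101
  0 → 0000
  0 → 0000
  5 → 0101
  6 → 0110
  4 → 0100
= 0101 0000 0000 0101 0110 0100


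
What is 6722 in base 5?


Divide by 5 repeatedly:
6722 ÷ 5 = 1344 remainder 2
1344 ÷ 5 = 268 remainder 4
268 ÷ 5 = 53 remainder 3
53 ÷ 5 = 10 remainder 3
10 ÷ 5 = 2 remainder 0
2 ÷ 5 = 0 remainder 2
Reading remainders bottom-up:
= 203342


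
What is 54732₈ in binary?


Each octal digit → 3 binary bits:
  5 = 101
  4 = 100
  7 = 111
  3 = 011
  2 = 010
Concatenate: 101 100 111 011 010
= 101100111011010


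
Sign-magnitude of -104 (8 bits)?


Sign bit: 1 (negative)
Magnitude: 104 = 1101000
= 11101000


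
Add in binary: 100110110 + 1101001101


Align and add column by column (LSB to MSB, carry propagating):
  00100110110
+ 01101001101
  -----------
  col 0: 0 + 1 + 0 (carry in) = 1 → bit 1, carry out 0
  col 1: 1 + 0 + 0 (carry in) = 1 → bit 1, carry out 0
  col 2: 1 + 1 + 0 (carry in) = 2 → bit 0, carry out 1
  col 3: 0 + 1 + 1 (carry in) = 2 → bit 0, carry out 1
  col 4: 1 + 0 + 1 (carry in) = 2 → bit 0, carry out 1
  col 5: 1 + 0 + 1 (carry in) = 2 → bit 0, carry out 1
  col 6: 0 + 1 + 1 (carry in) = 2 → bit 0, carry out 1
  col 7: 0 + 0 + 1 (carry in) = 1 → bit 1, carry out 0
  col 8: 1 + 1 + 0 (carry in) = 2 → bit 0, carry out 1
  col 9: 0 + 1 + 1 (carry in) = 2 → bit 0, carry out 1
  col 10: 0 + 0 + 1 (carry in) = 1 → bit 1, carry out 0
Reading bits MSB→LSB: 10010000011
Strip leading zeros: 10010000011
= 10010000011


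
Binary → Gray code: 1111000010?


Binary: 1111000010
Gray code: G = B XOR (B >> 1)
B >> 1 = 0111100001
1111000010 XOR 0111100001:
  1 XOR 0 = 1
  1 XOR 1 = 0
  1 XOR 1 = 0
  1 XOR 1 = 0
  0 XOR 1 = 1
  0 XOR 0 = 0
  0 XOR 0 = 0
  0 XOR 0 = 0
  1 XOR 0 = 1
  0 XOR 1 = 1
= 1000100011


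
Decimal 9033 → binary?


Divide by 2 repeatedly:
9033 ÷ 2 = 4516 remainder 1
4516 ÷ 2 = 2258 remainder 0
2258 ÷ 2 = 1129 remainder 0
1129 ÷ 2 = 564 remainder 1
564 ÷ 2 = 282 remainder 0
282 ÷ 2 = 141 remainder 0
141 ÷ 2 = 70 remainder 1
70 ÷ 2 = 35 remainder 0
35 ÷ 2 = 17 remainder 1
17 ÷ 2 = 8 remainder 1
8 ÷ 2 = 4 remainder 0
4 ÷ 2 = 2 remainder 0
2 ÷ 2 = 1 remainder 0
1 ÷ 2 = 0 remainder 1
Reading remainders bottom-up:
= 10001101001001


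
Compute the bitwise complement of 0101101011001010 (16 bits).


Original: 0101101011001010
Invert all bits:
  bit 0: 0 → 1
  bit 1: 1 → 0
  bit 2: 0 → 1
  bit 3: 1 → 0
  bit 4: 1 → 0
  bit 5: 0 → 1
  bit 6: 1 → 0
  bit 7: 0 → 1
  bit 8: 1 → 0
  bit 9: 1 → 0
  bit 10: 0 → 1
  bit 11: 0 → 1
  bit 12: 1 → 0
  bit 13: 0 → 1
  bit 14: 1 → 0
  bit 15: 0 → 1
= 1010010100110101


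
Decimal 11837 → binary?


Divide by 2 repeatedly:
11837 ÷ 2 = 5918 remainder 1
5918 ÷ 2 = 2959 remainder 0
2959 ÷ 2 = 1479 remainder 1
1479 ÷ 2 = 739 remainder 1
739 ÷ 2 = 369 remainder 1
369 ÷ 2 = 184 remainder 1
184 ÷ 2 = 92 remainder 0
92 ÷ 2 = 46 remainder 0
46 ÷ 2 = 23 remainder 0
23 ÷ 2 = 11 remainder 1
11 ÷ 2 = 5 remainder 1
5 ÷ 2 = 2 remainder 1
2 ÷ 2 = 1 remainder 0
1 ÷ 2 = 0 remainder 1
Reading remainders bottom-up:
= 10111000111101


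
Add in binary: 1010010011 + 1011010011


Align and add column by column (LSB to MSB, carry propagating):
  01010010011
+ 01011010011
  -----------
  col 0: 1 + 1 + 0 (carry in) = 2 → bit 0, carry out 1
  col 1: 1 + 1 + 1 (carry in) = 3 → bit 1, carry out 1
  col 2: 0 + 0 + 1 (carry in) = 1 → bit 1, carry out 0
  col 3: 0 + 0 + 0 (carry in) = 0 → bit 0, carry out 0
  col 4: 1 + 1 + 0 (carry in) = 2 → bit 0, carry out 1
  col 5: 0 + 0 + 1 (carry in) = 1 → bit 1, carry out 0
  col 6: 0 + 1 + 0 (carry in) = 1 → bit 1, carry out 0
  col 7: 1 + 1 + 0 (carry in) = 2 → bit 0, carry out 1
  col 8: 0 + 0 + 1 (carry in) = 1 → bit 1, carry out 0
  col 9: 1 + 1 + 0 (carry in) = 2 → bit 0, carry out 1
  col 10: 0 + 0 + 1 (carry in) = 1 → bit 1, carry out 0
Reading bits MSB→LSB: 10101100110
Strip leading zeros: 10101100110
= 10101100110


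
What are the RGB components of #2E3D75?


Hex: #2E3D75
R = 2E₁₆ = 46
G = 3D₁₆ = 61
B = 75₁₆ = 117
= RGB(46, 61, 117)


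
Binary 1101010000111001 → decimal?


Positional values:
Bit 0: 1 × 2^0 = 1
Bit 3: 1 × 2^3 = 8
Bit 4: 1 × 2^4 = 16
Bit 5: 1 × 2^5 = 32
Bit 10: 1 × 2^10 = 1024
Bit 12: 1 × 2^12 = 4096
Bit 14: 1 × 2^14 = 16384
Bit 15: 1 × 2^15 = 32768
Sum = 1 + 8 + 16 + 32 + 1024 + 4096 + 16384 + 32768
= 54329


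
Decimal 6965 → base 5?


Divide by 5 repeatedly:
6965 ÷ 5 = 1393 remainder 0
1393 ÷ 5 = 278 remainder 3
278 ÷ 5 = 55 remainder 3
55 ÷ 5 = 11 remainder 0
11 ÷ 5 = 2 remainder 1
2 ÷ 5 = 0 remainder 2
Reading remainders bottom-up:
= 210330


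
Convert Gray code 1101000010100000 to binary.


Gray code: 1101000010100000
MSB stays the same: 1
Each subsequent bit = prev_binary XOR current_gray:
  B[1] = 1 XOR 1 = 0
  B[2] = 0 XOR 0 = 0
  B[3] = 0 XOR 1 = 1
  B[4] = 1 XOR 0 = 1
  B[5] = 1 XOR 0 = 1
  B[6] = 1 XOR 0 = 1
  B[7] = 1 XOR 0 = 1
  B[8] = 1 XOR 1 = 0
  B[9] = 0 XOR 0 = 0
  B[10] = 0 XOR 1 = 1
  B[11] = 1 XOR 0 = 1
  B[12] = 1 XOR 0 = 1
  B[13] = 1 XOR 0 = 1
  B[14] = 1 XOR 0 = 1
  B[15] = 1 XOR 0 = 1
= 1001111100111111 (40767 decimal)


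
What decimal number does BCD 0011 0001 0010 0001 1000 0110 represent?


Each 4-bit group → digit:
  0011 → 3
  0001 → 1
  0010 → 2
  0001 → 1
  1000 → 8
  0110 → 6
= 312186


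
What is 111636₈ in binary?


Each octal digit → 3 binary bits:
  1 = 001
  1 = 001
  1 = 001
  6 = 110
  3 = 011
  6 = 110
Concatenate: 001 001 001 110 011 110
= 001001001110011110


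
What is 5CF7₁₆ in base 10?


Positional values:
Position 0: 7 × 16^0 = 7 × 1 = 7
Position 1: F × 16^1 = 15 × 16 = 240
Position 2: C × 16^2 = 12 × 256 = 3072
Position 3: 5 × 16^3 = 5 × 4096 = 20480
Sum = 7 + 240 + 3072 + 20480
= 23799


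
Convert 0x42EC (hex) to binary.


Each hex digit → 4 binary bits:
  4 = 0100
  2 = 0010
  E = 1110
  C = 1100
Concatenate: 0100 0010 1110 1100
= 0100001011101100


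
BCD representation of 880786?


Each digit → 4-bit binary:
  8 → 1000
  8 → 1000
  0 → 0000
  7 → 0111
  8 → 1000
  6 → 0110
= 1000 1000 0000 0111 1000 0110


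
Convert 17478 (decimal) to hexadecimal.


Divide by 16 repeatedly:
17478 ÷ 16 = 1092 remainder 6 (6)
1092 ÷ 16 = 68 remainder 4 (4)
68 ÷ 16 = 4 remainder 4 (4)
4 ÷ 16 = 0 remainder 4 (4)
Reading remainders bottom-up:
= 0x4446


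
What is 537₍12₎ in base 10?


Positional values (base 12):
  7 × 12^0 = 7 × 1 = 7
  3 × 12^1 = 3 × 12 = 36
  5 × 12^2 = 5 × 144 = 720
Sum = 7 + 36 + 720
= 763


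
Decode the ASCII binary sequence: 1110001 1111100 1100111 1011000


Codes (binary): 1110001 1111100 1100111 1011000
Per-code ASCII lookup:
  1110001 = 113  (range 97-122: lowercase, 113 - 97 = 16) → 'q'
  1111100 = 124  (special character) → '|'
  1100111 = 103  (range 97-122: lowercase, 103 - 97 = 6) → 'g'
  1011000 = 88  (range 65-90: uppercase, 88 - 65 = 23) → 'X'
= 'q|gX'


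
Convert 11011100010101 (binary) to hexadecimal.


Group into 4-bit nibbles: 0011011100010101
  0011 = 3
  0111 = 7
  0001 = 1
  0101 = 5
= 0x3715


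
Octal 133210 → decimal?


Positional values:
Position 0: 0 × 8^0 = 0
Position 1: 1 × 8^1 = 8
Position 2: 2 × 8^2 = 128
Position 3: 3 × 8^3 = 1536
Position 4: 3 × 8^4 = 12288
Position 5: 1 × 8^5 = 32768
Sum = 0 + 8 + 128 + 1536 + 12288 + 32768
= 46728


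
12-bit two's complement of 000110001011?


Original: 000110001011
Step 1 - Invert all bits: 111001110100
Step 2 - Add 1: 111001110100 + 1
= 111001110101 (represents -395)


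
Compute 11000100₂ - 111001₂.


Align and subtract column by column (LSB to MSB, borrowing when needed):
  11000100
- 00111001
  --------
  col 0: (0 - 0 borrow-in) - 1 → borrow from next column: (0+2) - 1 = 1, borrow out 1
  col 1: (0 - 1 borrow-in) - 0 → borrow from next column: (-1+2) - 0 = 1, borrow out 1
  col 2: (1 - 1 borrow-in) - 0 → 0 - 0 = 0, borrow out 0
  col 3: (0 - 0 borrow-in) - 1 → borrow from next column: (0+2) - 1 = 1, borrow out 1
  col 4: (0 - 1 borrow-in) - 1 → borrow from next column: (-1+2) - 1 = 0, borrow out 1
  col 5: (0 - 1 borrow-in) - 1 → borrow from next column: (-1+2) - 1 = 0, borrow out 1
  col 6: (1 - 1 borrow-in) - 0 → 0 - 0 = 0, borrow out 0
  col 7: (1 - 0 borrow-in) - 0 → 1 - 0 = 1, borrow out 0
Reading bits MSB→LSB: 10001011
Strip leading zeros: 10001011
= 10001011


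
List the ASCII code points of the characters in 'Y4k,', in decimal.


String: 'Y4k,'  (4 characters)
Per-character ASCII lookup:
  'Y': uppercase starts at 65: 'Y' = 65 + 24 = 89
  '4': digits start at 48: '4' = 48 + 4 = 52
  'k': lowercase starts at 97: 'k' = 97 + 10 = 107
  ',': special character: ',' = 44
= 89 52 107 44


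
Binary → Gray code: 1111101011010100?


Binary: 1111101011010100
Gray code: G = B XOR (B >> 1)
B >> 1 = 0111110101101010
1111101011010100 XOR 0111110101101010:
  1 XOR 0 = 1
  1 XOR 1 = 0
  1 XOR 1 = 0
  1 XOR 1 = 0
  1 XOR 1 = 0
  0 XOR 1 = 1
  1 XOR 0 = 1
  0 XOR 1 = 1
  1 XOR 0 = 1
  1 XOR 1 = 0
  0 XOR 1 = 1
  1 XOR 0 = 1
  0 XOR 1 = 1
  1 XOR 0 = 1
  0 XOR 1 = 1
  0 XOR 0 = 0
= 1000011110111110


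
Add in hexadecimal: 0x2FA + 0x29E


Align and add column by column (LSB to MSB, each column mod 16 with carry):
  02FA
+ 029E
  ----
  col 0: A(10) + E(14) + 0 (carry in) = 24 → 8(8), carry out 1
  col 1: F(15) + 9(9) + 1 (carry in) = 25 → 9(9), carry out 1
  col 2: 2(2) + 2(2) + 1 (carry in) = 5 → 5(5), carry out 0
  col 3: 0(0) + 0(0) + 0 (carry in) = 0 → 0(0), carry out 0
Reading digits MSB→LSB: 0598
Strip leading zeros: 598
= 0x598


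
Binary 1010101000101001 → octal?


Group into 3-bit groups: 001010101000101001
  001 = 1
  010 = 2
  101 = 5
  000 = 0
  101 = 5
  001 = 1
= 0o125051


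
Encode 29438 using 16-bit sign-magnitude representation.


Sign bit: 0 (positive)
Magnitude: 29438 = 111001011111110
= 0111001011111110


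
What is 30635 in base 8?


Divide by 8 repeatedly:
30635 ÷ 8 = 3829 remainder 3
3829 ÷ 8 = 478 remainder 5
478 ÷ 8 = 59 remainder 6
59 ÷ 8 = 7 remainder 3
7 ÷ 8 = 0 remainder 7
Reading remainders bottom-up:
= 0o73653


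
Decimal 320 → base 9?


Divide by 9 repeatedly:
320 ÷ 9 = 35 remainder 5
35 ÷ 9 = 3 remainder 8
3 ÷ 9 = 0 remainder 3
Reading remainders bottom-up:
= 385


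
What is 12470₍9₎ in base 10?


Positional values (base 9):
  0 × 9^0 = 0 × 1 = 0
  7 × 9^1 = 7 × 9 = 63
  4 × 9^2 = 4 × 81 = 324
  2 × 9^3 = 2 × 729 = 1458
  1 × 9^4 = 1 × 6561 = 6561
Sum = 0 + 63 + 324 + 1458 + 6561
= 8406


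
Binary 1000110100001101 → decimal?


Positional values:
Bit 0: 1 × 2^0 = 1
Bit 2: 1 × 2^2 = 4
Bit 3: 1 × 2^3 = 8
Bit 8: 1 × 2^8 = 256
Bit 10: 1 × 2^10 = 1024
Bit 11: 1 × 2^11 = 2048
Bit 15: 1 × 2^15 = 32768
Sum = 1 + 4 + 8 + 256 + 1024 + 2048 + 32768
= 36109


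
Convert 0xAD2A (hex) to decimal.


Positional values:
Position 0: A × 16^0 = 10 × 1 = 10
Position 1: 2 × 16^1 = 2 × 16 = 32
Position 2: D × 16^2 = 13 × 256 = 3328
Position 3: A × 16^3 = 10 × 4096 = 40960
Sum = 10 + 32 + 3328 + 40960
= 44330


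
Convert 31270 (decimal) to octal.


Divide by 8 repeatedly:
31270 ÷ 8 = 3908 remainder 6
3908 ÷ 8 = 488 remainder 4
488 ÷ 8 = 61 remainder 0
61 ÷ 8 = 7 remainder 5
7 ÷ 8 = 0 remainder 7
Reading remainders bottom-up:
= 0o75046


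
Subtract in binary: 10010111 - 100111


Align and subtract column by column (LSB to MSB, borrowing when needed):
  10010111
- 00100111
  --------
  col 0: (1 - 0 borrow-in) - 1 → 1 - 1 = 0, borrow out 0
  col 1: (1 - 0 borrow-in) - 1 → 1 - 1 = 0, borrow out 0
  col 2: (1 - 0 borrow-in) - 1 → 1 - 1 = 0, borrow out 0
  col 3: (0 - 0 borrow-in) - 0 → 0 - 0 = 0, borrow out 0
  col 4: (1 - 0 borrow-in) - 0 → 1 - 0 = 1, borrow out 0
  col 5: (0 - 0 borrow-in) - 1 → borrow from next column: (0+2) - 1 = 1, borrow out 1
  col 6: (0 - 1 borrow-in) - 0 → borrow from next column: (-1+2) - 0 = 1, borrow out 1
  col 7: (1 - 1 borrow-in) - 0 → 0 - 0 = 0, borrow out 0
Reading bits MSB→LSB: 01110000
Strip leading zeros: 1110000
= 1110000


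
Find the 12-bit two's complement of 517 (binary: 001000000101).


Original: 001000000101
Step 1 - Invert all bits: 110111111010
Step 2 - Add 1: 110111111010 + 1
= 110111111011 (represents -517)


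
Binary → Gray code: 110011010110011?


Binary: 110011010110011
Gray code: G = B XOR (B >> 1)
B >> 1 = 011001101011001
110011010110011 XOR 011001101011001:
  1 XOR 0 = 1
  1 XOR 1 = 0
  0 XOR 1 = 1
  0 XOR 0 = 0
  1 XOR 0 = 1
  1 XOR 1 = 0
  0 XOR 1 = 1
  1 XOR 0 = 1
  0 XOR 1 = 1
  1 XOR 0 = 1
  1 XOR 1 = 0
  0 XOR 1 = 1
  0 XOR 0 = 0
  1 XOR 0 = 1
  1 XOR 1 = 0
= 101010111101010


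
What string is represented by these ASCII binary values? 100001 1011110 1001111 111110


Codes (binary): 100001 1011110 1001111 111110
Per-code ASCII lookup:
  100001 = 33  (special character) → '!'
  1011110 = 94  (special character) → '^'
  1001111 = 79  (range 65-90: uppercase, 79 - 65 = 14) → 'O'
  111110 = 62  (special character) → '>'
= '!^O>'


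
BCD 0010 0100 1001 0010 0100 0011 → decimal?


Each 4-bit group → digit:
  0010 → 2
  0100 → 4
  1001 → 9
  0010 → 2
  0100 → 4
  0011 → 3
= 249243


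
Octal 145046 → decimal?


Positional values:
Position 0: 6 × 8^0 = 6
Position 1: 4 × 8^1 = 32
Position 2: 0 × 8^2 = 0
Position 3: 5 × 8^3 = 2560
Position 4: 4 × 8^4 = 16384
Position 5: 1 × 8^5 = 32768
Sum = 6 + 32 + 0 + 2560 + 16384 + 32768
= 51750


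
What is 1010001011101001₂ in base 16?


Group into 4-bit nibbles: 1010001011101001
  1010 = A
  0010 = 2
  1110 = E
  1001 = 9
= 0xA2E9


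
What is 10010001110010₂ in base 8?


Group into 3-bit groups: 010010001110010
  010 = 2
  010 = 2
  001 = 1
  110 = 6
  010 = 2
= 0o22162


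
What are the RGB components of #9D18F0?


Hex: #9D18F0
R = 9D₁₆ = 157
G = 18₁₆ = 24
B = F0₁₆ = 240
= RGB(157, 24, 240)


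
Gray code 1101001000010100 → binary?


Gray code: 1101001000010100
MSB stays the same: 1
Each subsequent bit = prev_binary XOR current_gray:
  B[1] = 1 XOR 1 = 0
  B[2] = 0 XOR 0 = 0
  B[3] = 0 XOR 1 = 1
  B[4] = 1 XOR 0 = 1
  B[5] = 1 XOR 0 = 1
  B[6] = 1 XOR 1 = 0
  B[7] = 0 XOR 0 = 0
  B[8] = 0 XOR 0 = 0
  B[9] = 0 XOR 0 = 0
  B[10] = 0 XOR 0 = 0
  B[11] = 0 XOR 1 = 1
  B[12] = 1 XOR 0 = 1
  B[13] = 1 XOR 1 = 0
  B[14] = 0 XOR 0 = 0
  B[15] = 0 XOR 0 = 0
= 1001110000011000 (39960 decimal)


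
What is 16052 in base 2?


Divide by 2 repeatedly:
16052 ÷ 2 = 8026 remainder 0
8026 ÷ 2 = 4013 remainder 0
4013 ÷ 2 = 2006 remainder 1
2006 ÷ 2 = 1003 remainder 0
1003 ÷ 2 = 501 remainder 1
501 ÷ 2 = 250 remainder 1
250 ÷ 2 = 125 remainder 0
125 ÷ 2 = 62 remainder 1
62 ÷ 2 = 31 remainder 0
31 ÷ 2 = 15 remainder 1
15 ÷ 2 = 7 remainder 1
7 ÷ 2 = 3 remainder 1
3 ÷ 2 = 1 remainder 1
1 ÷ 2 = 0 remainder 1
Reading remainders bottom-up:
= 11111010110100


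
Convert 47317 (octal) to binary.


Each octal digit → 3 binary bits:
  4 = 100
  7 = 111
  3 = 011
  1 = 001
  7 = 111
Concatenate: 100 111 011 001 111
= 100111011001111


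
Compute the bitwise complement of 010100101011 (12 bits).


Original: 010100101011
Invert all bits:
  bit 0: 0 → 1
  bit 1: 1 → 0
  bit 2: 0 → 1
  bit 3: 1 → 0
  bit 4: 0 → 1
  bit 5: 0 → 1
  bit 6: 1 → 0
  bit 7: 0 → 1
  bit 8: 1 → 0
  bit 9: 0 → 1
  bit 10: 1 → 0
  bit 11: 1 → 0
= 101011010100
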